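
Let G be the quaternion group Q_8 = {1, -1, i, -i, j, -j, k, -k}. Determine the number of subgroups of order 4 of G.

|G| = 8 and 4 | 8, so subgroups of order 4 are possible by Lagrange.
The subgroups of order 4 are: {1, -1, i, -i}; {1, -1, j, -j}; {1, -1, k, -k}.
So G has 3 subgroups of order 4.

3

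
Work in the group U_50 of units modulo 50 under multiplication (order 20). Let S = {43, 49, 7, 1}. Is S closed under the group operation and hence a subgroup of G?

Yes

|S| = 4 divides |G| = 20, consistent with Lagrange.
S contains the identity, every element's inverse is in S, and S is closed under ·: it is a subgroup.
In fact S = ⟨43⟩.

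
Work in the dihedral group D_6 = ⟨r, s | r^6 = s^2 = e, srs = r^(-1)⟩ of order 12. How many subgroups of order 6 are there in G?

3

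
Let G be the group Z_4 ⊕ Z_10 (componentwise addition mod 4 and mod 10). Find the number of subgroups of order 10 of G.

3

|G| = 40 and 10 | 40, so subgroups of order 10 are possible by Lagrange.
The subgroups of order 10 are: {(0,0), (0,1), (0,2), (0,3), (0,4), (0,5), (0,6), (0,7), (0,8), (0,9)}; {(0,0), (0,2), (0,4), (0,6), (0,8), (2,0), (2,2), (2,4), (2,6), (2,8)}; {(0,0), (0,2), (0,4), (0,6), (0,8), (2,1), (2,3), (2,5), (2,7), (2,9)}.
So G has 3 subgroups of order 10.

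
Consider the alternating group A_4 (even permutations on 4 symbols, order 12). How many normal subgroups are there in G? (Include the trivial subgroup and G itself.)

G has 10 subgroups. Checking conjugation-invariance by order — order 1: 1/1 normal; order 2: 0/3 normal; order 3: 0/4 normal; order 4: 1/1 normal; order 12: 1/1 normal.
Total normal subgroups: 3.

3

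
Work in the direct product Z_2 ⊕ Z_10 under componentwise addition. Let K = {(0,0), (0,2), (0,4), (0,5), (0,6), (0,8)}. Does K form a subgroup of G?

No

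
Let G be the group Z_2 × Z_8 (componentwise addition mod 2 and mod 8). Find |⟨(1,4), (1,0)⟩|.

4

|⟨(1,4)⟩| = 2 and |⟨(1,0)⟩| = 2, so |H| is a multiple of lcm(2, 2) = 2 and divides |G| = 16.
Closing under the operation: H = {(0,0), (0,4), (1,0), (1,4)}, so |H| = 4.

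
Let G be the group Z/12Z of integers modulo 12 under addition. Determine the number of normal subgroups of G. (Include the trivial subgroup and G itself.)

G is abelian, so every subgroup is normal.
G has 6 subgroups in total, hence 6 normal subgroups.

6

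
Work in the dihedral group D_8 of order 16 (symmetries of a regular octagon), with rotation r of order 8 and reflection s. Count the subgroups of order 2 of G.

9

|G| = 16 and 2 | 16, so subgroups of order 2 are possible by Lagrange.
The subgroups of order 2 are: {e, r^2s}; {e, r^3s}; {e, r^4}; {e, r^4s}; … (9 in all).
So G has 9 subgroups of order 2.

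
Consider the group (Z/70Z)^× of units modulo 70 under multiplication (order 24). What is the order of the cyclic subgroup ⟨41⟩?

Compute successive powers of 41 mod 70: 41, 1; 41^2 ≡ 1 (mod 70).
So |⟨41⟩| = 2.

2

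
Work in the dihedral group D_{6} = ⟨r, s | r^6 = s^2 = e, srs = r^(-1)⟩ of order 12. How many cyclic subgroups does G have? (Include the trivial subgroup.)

A cyclic subgroup of order d is generated by each of its φ(d) elements of order d, so the cyclic subgroups of order d number (#elements of order d)/φ(d).
Cyclic subgroups by order — order 1: 1; order 2: 7; order 3: 1; order 6: 1.
Total: 10.

10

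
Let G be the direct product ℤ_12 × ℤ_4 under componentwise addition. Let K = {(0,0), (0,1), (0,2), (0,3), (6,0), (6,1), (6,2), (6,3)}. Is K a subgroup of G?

Yes

|K| = 8 divides |G| = 48, consistent with Lagrange.
K contains the identity, every element's inverse is in K, and K is closed under +: it is a subgroup.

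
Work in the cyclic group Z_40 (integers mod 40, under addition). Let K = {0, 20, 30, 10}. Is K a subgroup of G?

|K| = 4 divides |G| = 40, consistent with Lagrange.
K contains the identity, every element's inverse is in K, and K is closed under +: it is a subgroup.
In fact K = ⟨10⟩.

Yes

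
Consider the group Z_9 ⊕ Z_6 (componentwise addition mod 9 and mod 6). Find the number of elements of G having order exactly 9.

An element (a,b) has order lcm(ord(a), ord(b)); count pairs with lcm equal to 9.
Enumerating gives 18 such elements.

18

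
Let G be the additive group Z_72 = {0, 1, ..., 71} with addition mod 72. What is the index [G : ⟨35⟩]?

1

|⟨35⟩| = 72 and |G| = 72.
By Lagrange, [G : H] = |G|/|H| = 72/72 = 1.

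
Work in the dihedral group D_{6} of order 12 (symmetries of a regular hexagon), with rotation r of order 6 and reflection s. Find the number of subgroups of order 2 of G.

|G| = 12 and 2 | 12, so subgroups of order 2 are possible by Lagrange.
The subgroups of order 2 are: {e, r^2s}; {e, r^3}; {e, r^3s}; {e, r^4s}; … (7 in all).
So G has 7 subgroups of order 2.

7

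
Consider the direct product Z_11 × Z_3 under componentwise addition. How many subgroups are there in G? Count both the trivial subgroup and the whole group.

4

|G| = 33, so by Lagrange every subgroup order divides 33. Divisors: 1, 3, 11, 33.
Subgroups by order — order 1: 1; order 3: 1; order 11: 1; order 33: 1.
Total: 1 + 1 + 1 + 1 = 4.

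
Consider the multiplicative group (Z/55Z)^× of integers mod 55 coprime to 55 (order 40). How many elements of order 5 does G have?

4

The elements of order 5 are: 16, 26, 31, 36.
That's 4.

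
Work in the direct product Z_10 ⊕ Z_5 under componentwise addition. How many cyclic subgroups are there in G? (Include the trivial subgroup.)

14

Group the elements of G by the cyclic subgroup they generate; each cyclic subgroup of order d accounts for φ(d) elements.
Cyclic subgroups by order — order 1: 1; order 2: 1; order 5: 6; order 10: 6.
Total: 14.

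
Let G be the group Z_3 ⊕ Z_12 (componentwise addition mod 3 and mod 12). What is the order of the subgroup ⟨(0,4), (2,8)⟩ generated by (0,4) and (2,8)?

|⟨(0,4)⟩| = 3 and |⟨(2,8)⟩| = 3, so |H| is a multiple of lcm(3, 3) = 3 and divides |G| = 36.
Closing under the operation: H = {(0,0), (0,4), (0,8), (1,0), (1,4), (1,8), (2,0), (2,4), (2,8)}, so |H| = 9.

9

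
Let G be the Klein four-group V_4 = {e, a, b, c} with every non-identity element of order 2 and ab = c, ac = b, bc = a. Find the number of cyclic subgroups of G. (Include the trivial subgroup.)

4

Each element a generates a cyclic subgroup ⟨a⟩; distinct elements may generate the same one (a cyclic group of order d has φ(d) generators).
Cyclic subgroups by order — order 1: 1; order 2: 3.
Total: 4.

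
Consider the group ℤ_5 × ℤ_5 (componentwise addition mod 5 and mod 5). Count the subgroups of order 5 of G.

|G| = 25 and 5 | 25, so subgroups of order 5 are possible by Lagrange.
The subgroups of order 5 are: {(0,0), (0,1), (0,2), (0,3), (0,4)}; {(0,0), (1,0), (2,0), (3,0), (4,0)}; {(0,0), (1,1), (2,2), (3,3), (4,4)}; {(0,0), (1,2), (2,4), (3,1), (4,3)}; … (6 in all).
So G has 6 subgroups of order 5.

6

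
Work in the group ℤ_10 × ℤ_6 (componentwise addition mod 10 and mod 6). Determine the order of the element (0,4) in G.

3

The order of (0,4) in Z_10 × Z_6 is lcm(ord(0) in Z_10, ord(4) in Z_6).
ord(0) = 1 and ord(4) = 3, so |⟨(0,4)⟩| = lcm(1, 3) = 3.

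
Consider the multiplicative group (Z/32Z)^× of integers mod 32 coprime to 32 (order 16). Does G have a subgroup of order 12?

No

12 does not divide |G| = 16, so by Lagrange no subgroup of order 12 exists.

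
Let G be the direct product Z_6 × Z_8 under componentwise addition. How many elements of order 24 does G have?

16

An element (a,b) has order lcm(ord(a), ord(b)); count pairs with lcm equal to 24.
Enumerating gives 16 such elements.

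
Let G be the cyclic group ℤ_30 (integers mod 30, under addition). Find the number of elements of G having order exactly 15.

In a cyclic group of order 30, the number of elements of order d (for d | 30) is φ(d).
φ(15) = 8.

8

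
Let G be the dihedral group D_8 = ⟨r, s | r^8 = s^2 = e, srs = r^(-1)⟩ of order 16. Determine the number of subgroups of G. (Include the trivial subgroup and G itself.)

19

|G| = 16, so by Lagrange every subgroup order divides 16. Divisors: 1, 2, 4, 8, 16.
Subgroups by order — order 1: 1; order 2: 9; order 4: 5; order 8: 3; order 16: 1.
Total: 1 + 9 + 5 + 3 + 1 = 19.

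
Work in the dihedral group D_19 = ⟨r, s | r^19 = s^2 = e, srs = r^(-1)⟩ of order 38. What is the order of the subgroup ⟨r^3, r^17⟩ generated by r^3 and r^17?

|⟨r^3⟩| = 19 and |⟨r^17⟩| = 19, so |H| is a multiple of lcm(19, 19) = 19 and divides |G| = 38.
Closing under the operation: H = {e, r, r^2, r^3, r^4, r^5, r^6, r^7, r^8, r^9, r^10, r^11, r^12, r^13, r^14, r^15, r^16, r^17, r^18}, so |H| = 19.

19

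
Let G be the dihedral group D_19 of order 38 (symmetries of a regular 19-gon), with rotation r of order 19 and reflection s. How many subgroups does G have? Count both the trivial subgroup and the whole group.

22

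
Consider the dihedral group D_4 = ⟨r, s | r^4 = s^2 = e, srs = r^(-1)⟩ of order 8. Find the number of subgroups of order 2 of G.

|G| = 8 and 2 | 8, so subgroups of order 2 are possible by Lagrange.
The subgroups of order 2 are: {e, r^2}; {e, r^2s}; {e, r^3s}; {e, rs}; … (5 in all).
So G has 5 subgroups of order 2.

5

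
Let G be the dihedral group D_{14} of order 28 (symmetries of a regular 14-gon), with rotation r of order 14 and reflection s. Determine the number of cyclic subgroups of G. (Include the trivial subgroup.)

18

Each element a generates a cyclic subgroup ⟨a⟩; distinct elements may generate the same one (a cyclic group of order d has φ(d) generators).
Cyclic subgroups by order — order 1: 1; order 2: 15; order 7: 1; order 14: 1.
Total: 18.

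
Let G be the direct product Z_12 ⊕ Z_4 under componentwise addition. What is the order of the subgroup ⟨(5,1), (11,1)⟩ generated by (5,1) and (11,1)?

24

|⟨(5,1)⟩| = 12 and |⟨(11,1)⟩| = 12, so |H| is a multiple of lcm(12, 12) = 12 and divides |G| = 48.
Closing under the operation: H = {(0,0), (0,2), (1,1), (1,3), (2,0), (2,2), (3,1), (3,3), (4,0), (4,2), (5,1), (5,3), (6,0), (6,2), (7,1), (7,3), (8,0), (8,2), (9,1), (9,3), (10,0), (10,2), (11,1), (11,3)}, so |H| = 24.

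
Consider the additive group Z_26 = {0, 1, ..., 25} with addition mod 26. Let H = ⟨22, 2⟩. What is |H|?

|⟨22⟩| = 13 and |⟨2⟩| = 13, so |H| is a multiple of lcm(13, 13) = 13 and divides |G| = 26.
Closing under the operation: H = {0, 2, 4, 6, 8, 10, 12, 14, 16, 18, 20, 22, 24}, so |H| = 13.

13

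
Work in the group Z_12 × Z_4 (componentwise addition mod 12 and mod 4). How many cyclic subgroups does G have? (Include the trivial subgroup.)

Each element a generates a cyclic subgroup ⟨a⟩; distinct elements may generate the same one (a cyclic group of order d has φ(d) generators).
Cyclic subgroups by order — order 1: 1; order 2: 3; order 3: 1; order 4: 6; order 6: 3; order 12: 6.
Total: 20.

20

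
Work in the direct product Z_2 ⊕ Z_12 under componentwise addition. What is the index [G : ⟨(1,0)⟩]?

|⟨(1,0)⟩| = 2 and |G| = 24.
By Lagrange, [G : H] = |G|/|H| = 24/2 = 12.

12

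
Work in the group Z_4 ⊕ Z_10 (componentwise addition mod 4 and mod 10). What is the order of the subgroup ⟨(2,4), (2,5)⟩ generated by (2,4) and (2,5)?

|⟨(2,4)⟩| = 10 and |⟨(2,5)⟩| = 2, so |H| is a multiple of lcm(10, 2) = 10 and divides |G| = 40.
Closing under the operation: H = {(0,0), (0,1), (0,2), (0,3), (0,4), (0,5), (0,6), (0,7), (0,8), (0,9), (2,0), (2,1), (2,2), (2,3), (2,4), (2,5), (2,6), (2,7), (2,8), (2,9)}, so |H| = 20.

20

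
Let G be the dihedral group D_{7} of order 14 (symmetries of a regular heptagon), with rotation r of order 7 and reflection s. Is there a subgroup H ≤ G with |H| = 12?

No

12 does not divide |G| = 14, so by Lagrange no subgroup of order 12 exists.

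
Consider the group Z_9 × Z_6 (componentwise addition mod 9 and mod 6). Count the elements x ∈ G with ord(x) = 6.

An element (a,b) has order lcm(ord(a), ord(b)); count pairs with lcm equal to 6.
Enumerating gives 8 such elements.

8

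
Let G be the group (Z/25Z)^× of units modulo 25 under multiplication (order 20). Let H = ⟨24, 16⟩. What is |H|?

10

|⟨24⟩| = 2 and |⟨16⟩| = 5, so |H| is a multiple of lcm(2, 5) = 10 and divides |G| = 20.
Closing under the operation: H = {1, 4, 6, 9, 11, 14, 16, 19, 21, 24}, so |H| = 10.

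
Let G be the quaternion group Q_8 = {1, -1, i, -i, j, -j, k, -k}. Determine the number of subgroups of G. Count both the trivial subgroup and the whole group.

6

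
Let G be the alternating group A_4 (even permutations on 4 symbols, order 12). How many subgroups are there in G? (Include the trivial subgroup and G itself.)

10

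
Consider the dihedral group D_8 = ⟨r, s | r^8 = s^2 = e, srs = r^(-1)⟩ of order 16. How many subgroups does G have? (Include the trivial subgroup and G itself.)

19

|G| = 16, so by Lagrange every subgroup order divides 16. Divisors: 1, 2, 4, 8, 16.
Subgroups by order — order 1: 1; order 2: 9; order 4: 5; order 8: 3; order 16: 1.
Total: 1 + 9 + 5 + 3 + 1 = 19.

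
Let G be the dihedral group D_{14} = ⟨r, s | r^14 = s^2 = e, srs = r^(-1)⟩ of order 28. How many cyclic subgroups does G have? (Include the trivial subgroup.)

A cyclic subgroup of order d is generated by each of its φ(d) elements of order d, so the cyclic subgroups of order d number (#elements of order d)/φ(d).
Cyclic subgroups by order — order 1: 1; order 2: 15; order 7: 1; order 14: 1.
Total: 18.

18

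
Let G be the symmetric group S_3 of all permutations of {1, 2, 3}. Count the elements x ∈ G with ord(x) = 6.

0

No element of G has order 6 (even though 6 | 6).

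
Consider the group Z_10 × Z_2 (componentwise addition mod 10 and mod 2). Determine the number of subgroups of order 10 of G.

3

|G| = 20 and 10 | 20, so subgroups of order 10 are possible by Lagrange.
The subgroups of order 10 are: {(0,0), (0,1), (2,0), (2,1), (4,0), (4,1), (6,0), (6,1), (8,0), (8,1)}; {(0,0), (1,0), (2,0), (3,0), (4,0), (5,0), (6,0), (7,0), (8,0), (9,0)}; {(0,0), (1,1), (2,0), (3,1), (4,0), (5,1), (6,0), (7,1), (8,0), (9,1)}.
So G has 3 subgroups of order 10.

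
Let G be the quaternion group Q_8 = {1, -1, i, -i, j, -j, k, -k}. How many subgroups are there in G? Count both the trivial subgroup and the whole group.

6

|G| = 8, so by Lagrange every subgroup order divides 8. Divisors: 1, 2, 4, 8.
Subgroups by order — order 1: 1; order 2: 1; order 4: 3; order 8: 1.
Total: 1 + 1 + 3 + 1 = 6.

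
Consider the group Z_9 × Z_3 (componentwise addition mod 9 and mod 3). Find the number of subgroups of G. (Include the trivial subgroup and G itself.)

|G| = 27, so by Lagrange every subgroup order divides 27. Divisors: 1, 3, 9, 27.
Subgroups by order — order 1: 1; order 3: 4; order 9: 4; order 27: 1.
Total: 1 + 4 + 4 + 1 = 10.

10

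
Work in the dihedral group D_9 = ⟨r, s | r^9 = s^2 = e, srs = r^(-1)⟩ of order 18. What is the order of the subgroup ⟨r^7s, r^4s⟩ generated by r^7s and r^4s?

|⟨r^7s⟩| = 2 and |⟨r^4s⟩| = 2, so |H| is a multiple of lcm(2, 2) = 2 and divides |G| = 18.
Closing under the operation: H = {e, r^3, r^6, rs, r^4s, r^7s}, so |H| = 6.

6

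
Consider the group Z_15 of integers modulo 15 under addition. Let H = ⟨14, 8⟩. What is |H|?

|⟨14⟩| = 15 and |⟨8⟩| = 15, so |H| is a multiple of lcm(15, 15) = 15 and divides |G| = 15.
Closing {14, 8} under the group operation gives all of G, so |H| = 15.

15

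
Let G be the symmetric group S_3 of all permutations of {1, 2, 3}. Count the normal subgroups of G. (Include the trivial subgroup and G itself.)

3

G has 6 subgroups. Checking conjugation-invariance by order — order 1: 1/1 normal; order 2: 0/3 normal; order 3: 1/1 normal; order 6: 1/1 normal.
Total normal subgroups: 3.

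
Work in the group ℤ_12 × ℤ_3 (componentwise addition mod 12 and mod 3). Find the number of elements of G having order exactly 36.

0

An element (a,b) has order lcm(ord(a), ord(b)); count pairs with lcm equal to 36.
Enumerating gives 0 such elements.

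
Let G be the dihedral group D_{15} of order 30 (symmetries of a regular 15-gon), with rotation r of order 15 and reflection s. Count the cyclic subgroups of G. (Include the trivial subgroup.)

Group the elements of G by the cyclic subgroup they generate; each cyclic subgroup of order d accounts for φ(d) elements.
Cyclic subgroups by order — order 1: 1; order 2: 15; order 3: 1; order 5: 1; order 15: 1.
Total: 19.

19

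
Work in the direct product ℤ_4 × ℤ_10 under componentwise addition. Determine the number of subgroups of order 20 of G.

3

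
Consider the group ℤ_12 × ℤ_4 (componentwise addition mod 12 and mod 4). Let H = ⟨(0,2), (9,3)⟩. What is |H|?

8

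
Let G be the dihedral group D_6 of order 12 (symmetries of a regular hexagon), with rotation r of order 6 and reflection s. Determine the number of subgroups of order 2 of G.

|G| = 12 and 2 | 12, so subgroups of order 2 are possible by Lagrange.
The subgroups of order 2 are: {e, r^2s}; {e, r^3}; {e, r^3s}; {e, r^4s}; … (7 in all).
So G has 7 subgroups of order 2.

7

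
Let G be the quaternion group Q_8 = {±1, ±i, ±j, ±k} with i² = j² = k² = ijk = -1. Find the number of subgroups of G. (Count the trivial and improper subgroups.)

|G| = 8, so by Lagrange every subgroup order divides 8. Divisors: 1, 2, 4, 8.
Subgroups by order — order 1: 1; order 2: 1; order 4: 3; order 8: 1.
Total: 1 + 1 + 3 + 1 = 6.

6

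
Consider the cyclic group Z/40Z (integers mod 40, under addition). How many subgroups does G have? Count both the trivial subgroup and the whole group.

8

Subgroups of the cyclic group Z/40Z correspond bijectively to divisors of 40.
Divisors of 40: 1, 2, 4, 5, 8, 10, 20, 40.
So Z/40Z has 8 subgroups.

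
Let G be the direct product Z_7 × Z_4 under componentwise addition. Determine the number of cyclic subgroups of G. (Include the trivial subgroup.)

6

Each element a generates a cyclic subgroup ⟨a⟩; distinct elements may generate the same one (a cyclic group of order d has φ(d) generators).
Cyclic subgroups by order — order 1: 1; order 2: 1; order 4: 1; order 7: 1; order 14: 1; order 28: 1.
Total: 6.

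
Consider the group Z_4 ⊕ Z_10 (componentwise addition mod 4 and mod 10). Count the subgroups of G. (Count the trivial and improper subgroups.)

16

|G| = 40, so by Lagrange every subgroup order divides 40. Divisors: 1, 2, 4, 5, 8, 10, 20, 40.
Subgroups by order — order 1: 1; order 2: 3; order 4: 3; order 5: 1; order 8: 1; order 10: 3; order 20: 3; order 40: 1.
Total: 1 + 3 + 3 + 1 + 1 + 3 + 3 + 1 = 16.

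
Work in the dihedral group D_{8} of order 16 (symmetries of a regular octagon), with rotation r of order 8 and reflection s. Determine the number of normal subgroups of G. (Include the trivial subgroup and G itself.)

G has 19 subgroups. Checking conjugation-invariance by order — order 1: 1/1 normal; order 2: 1/9 normal; order 4: 1/5 normal; order 8: 3/3 normal; order 16: 1/1 normal.
Total normal subgroups: 7.

7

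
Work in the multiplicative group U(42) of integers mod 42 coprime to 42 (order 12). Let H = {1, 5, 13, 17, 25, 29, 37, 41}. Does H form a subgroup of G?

No

|H| = 8 does not divide |G| = 12, so by Lagrange H is not a subgroup.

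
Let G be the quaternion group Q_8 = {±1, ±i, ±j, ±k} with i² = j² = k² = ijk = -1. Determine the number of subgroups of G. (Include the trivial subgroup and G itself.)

6

|G| = 8, so by Lagrange every subgroup order divides 8. Divisors: 1, 2, 4, 8.
Subgroups by order — order 1: 1; order 2: 1; order 4: 3; order 8: 1.
Total: 1 + 1 + 3 + 1 = 6.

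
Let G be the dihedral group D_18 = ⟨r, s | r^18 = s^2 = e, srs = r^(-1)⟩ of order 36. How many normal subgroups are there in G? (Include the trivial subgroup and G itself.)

G has 45 subgroups. Checking conjugation-invariance by order — order 1: 1/1 normal; order 2: 1/19 normal; order 3: 1/1 normal; order 4: 0/9 normal; order 6: 1/7 normal; order 9: 1/1 normal; order 12: 0/3 normal; order 18: 3/3 normal; order 36: 1/1 normal.
Total normal subgroups: 9.

9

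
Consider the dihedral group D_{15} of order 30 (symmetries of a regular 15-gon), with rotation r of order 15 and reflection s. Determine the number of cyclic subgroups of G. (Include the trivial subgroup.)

19

Each element a generates a cyclic subgroup ⟨a⟩; distinct elements may generate the same one (a cyclic group of order d has φ(d) generators).
Cyclic subgroups by order — order 1: 1; order 2: 15; order 3: 1; order 5: 1; order 15: 1.
Total: 19.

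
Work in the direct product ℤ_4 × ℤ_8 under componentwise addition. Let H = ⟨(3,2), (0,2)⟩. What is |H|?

|⟨(3,2)⟩| = 4 and |⟨(0,2)⟩| = 4, so |H| is a multiple of lcm(4, 4) = 4 and divides |G| = 32.
Closing under the operation: H = {(0,0), (0,2), (0,4), (0,6), (1,0), (1,2), (1,4), (1,6), (2,0), (2,2), (2,4), (2,6), (3,0), (3,2), (3,4), (3,6)}, so |H| = 16.

16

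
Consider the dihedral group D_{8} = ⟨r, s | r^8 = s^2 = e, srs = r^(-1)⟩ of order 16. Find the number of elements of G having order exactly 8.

4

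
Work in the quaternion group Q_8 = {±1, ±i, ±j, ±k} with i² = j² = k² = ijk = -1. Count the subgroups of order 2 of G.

|G| = 8 and 2 | 8, so subgroups of order 2 are possible by Lagrange.
The subgroups of order 2 are: {1, -1}.
So G has 1 subgroup of order 2.

1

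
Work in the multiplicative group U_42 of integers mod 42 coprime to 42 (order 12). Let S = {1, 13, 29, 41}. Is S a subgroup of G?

Yes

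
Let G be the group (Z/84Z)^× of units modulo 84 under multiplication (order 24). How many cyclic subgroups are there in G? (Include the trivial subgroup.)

16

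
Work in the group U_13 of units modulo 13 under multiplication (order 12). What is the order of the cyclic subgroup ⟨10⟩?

Compute successive powers of 10 mod 13: 10, 9, 12, 3, 4, 1; 10^6 ≡ 1 (mod 13).
So |⟨10⟩| = 6.

6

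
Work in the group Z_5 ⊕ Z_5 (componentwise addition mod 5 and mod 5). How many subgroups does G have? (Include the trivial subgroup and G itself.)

|G| = 25, so by Lagrange every subgroup order divides 25. Divisors: 1, 5, 25.
Subgroups by order — order 1: 1; order 5: 6; order 25: 1.
Total: 1 + 6 + 1 = 8.

8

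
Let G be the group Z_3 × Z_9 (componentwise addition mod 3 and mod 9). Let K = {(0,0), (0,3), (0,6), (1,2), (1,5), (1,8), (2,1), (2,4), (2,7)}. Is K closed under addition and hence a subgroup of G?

Yes

|K| = 9 divides |G| = 27, consistent with Lagrange.
K contains the identity, every element's inverse is in K, and K is closed under +: it is a subgroup.
In fact K = ⟨(2,4)⟩.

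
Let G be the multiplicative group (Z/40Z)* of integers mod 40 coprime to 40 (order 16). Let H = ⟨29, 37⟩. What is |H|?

8

|⟨29⟩| = 2 and |⟨37⟩| = 4, so |H| is a multiple of lcm(2, 4) = 4 and divides |G| = 16.
Closing under the operation: H = {1, 9, 13, 17, 21, 29, 33, 37}, so |H| = 8.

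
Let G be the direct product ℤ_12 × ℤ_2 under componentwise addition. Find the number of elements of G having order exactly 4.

An element (a,b) has order lcm(ord(a), ord(b)); count pairs with lcm equal to 4.
Enumerating gives 4 such elements.

4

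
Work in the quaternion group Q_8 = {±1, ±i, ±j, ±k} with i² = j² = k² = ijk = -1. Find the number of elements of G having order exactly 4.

The elements of order 4 are: i, -i, j, -j, k, -k.
That's 6.

6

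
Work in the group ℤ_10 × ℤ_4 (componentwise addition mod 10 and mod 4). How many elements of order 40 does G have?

0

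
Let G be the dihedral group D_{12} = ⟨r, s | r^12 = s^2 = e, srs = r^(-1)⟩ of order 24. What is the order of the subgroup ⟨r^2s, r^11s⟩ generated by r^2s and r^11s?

|⟨r^2s⟩| = 2 and |⟨r^11s⟩| = 2, so |H| is a multiple of lcm(2, 2) = 2 and divides |G| = 24.
Closing under the operation: H = {e, r^3, r^6, r^9, r^2s, r^5s, r^8s, r^11s}, so |H| = 8.

8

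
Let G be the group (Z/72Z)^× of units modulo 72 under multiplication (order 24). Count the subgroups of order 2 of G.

|G| = 24 and 2 | 24, so subgroups of order 2 are possible by Lagrange.
The subgroups of order 2 are: {1, 17}; {1, 19}; {1, 35}; {1, 37}; … (7 in all).
So G has 7 subgroups of order 2.

7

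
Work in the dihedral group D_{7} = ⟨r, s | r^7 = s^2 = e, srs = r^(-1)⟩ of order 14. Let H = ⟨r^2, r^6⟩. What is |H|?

7

|⟨r^2⟩| = 7 and |⟨r^6⟩| = 7, so |H| is a multiple of lcm(7, 7) = 7 and divides |G| = 14.
Closing under the operation: H = {e, r, r^2, r^3, r^4, r^5, r^6}, so |H| = 7.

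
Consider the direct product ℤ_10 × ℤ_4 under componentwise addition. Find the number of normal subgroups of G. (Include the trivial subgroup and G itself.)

G is abelian, so every subgroup is normal.
G has 16 subgroups in total, hence 16 normal subgroups.

16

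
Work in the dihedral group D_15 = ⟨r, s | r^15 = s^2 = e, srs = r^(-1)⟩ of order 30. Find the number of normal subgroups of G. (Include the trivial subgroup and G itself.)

G has 28 subgroups. Checking conjugation-invariance by order — order 1: 1/1 normal; order 2: 0/15 normal; order 3: 1/1 normal; order 5: 1/1 normal; order 6: 0/5 normal; order 10: 0/3 normal; order 15: 1/1 normal; order 30: 1/1 normal.
Total normal subgroups: 5.

5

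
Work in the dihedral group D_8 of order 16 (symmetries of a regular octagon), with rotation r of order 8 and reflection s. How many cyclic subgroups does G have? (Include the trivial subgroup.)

12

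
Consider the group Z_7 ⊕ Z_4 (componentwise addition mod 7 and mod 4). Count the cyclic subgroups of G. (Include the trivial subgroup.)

Each element a generates a cyclic subgroup ⟨a⟩; distinct elements may generate the same one (a cyclic group of order d has φ(d) generators).
Cyclic subgroups by order — order 1: 1; order 2: 1; order 4: 1; order 7: 1; order 14: 1; order 28: 1.
Total: 6.

6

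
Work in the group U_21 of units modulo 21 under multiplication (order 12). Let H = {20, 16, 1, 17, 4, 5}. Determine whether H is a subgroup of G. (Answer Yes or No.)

Yes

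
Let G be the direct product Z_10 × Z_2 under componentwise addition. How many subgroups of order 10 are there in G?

3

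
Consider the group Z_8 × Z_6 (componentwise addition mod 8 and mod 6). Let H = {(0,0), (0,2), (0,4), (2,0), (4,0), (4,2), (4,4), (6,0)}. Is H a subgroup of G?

No

Closure fails: (4,4) + (2,0) = (6,4) ∉ H. So H is not a subgroup.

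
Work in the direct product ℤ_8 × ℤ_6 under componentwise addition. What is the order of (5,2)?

The order of (5,2) in Z_8 × Z_6 is lcm(ord(5) in Z_8, ord(2) in Z_6).
ord(5) = 8 and ord(2) = 3, so |⟨(5,2)⟩| = lcm(8, 3) = 24.

24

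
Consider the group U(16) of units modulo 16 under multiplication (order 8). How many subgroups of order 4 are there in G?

|G| = 8 and 4 | 8, so subgroups of order 4 are possible by Lagrange.
The subgroups of order 4 are: {1, 3, 9, 11}; {1, 5, 9, 13}; {1, 7, 9, 15}.
So G has 3 subgroups of order 4.

3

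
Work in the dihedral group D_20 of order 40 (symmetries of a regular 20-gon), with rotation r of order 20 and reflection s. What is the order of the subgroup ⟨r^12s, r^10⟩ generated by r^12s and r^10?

4

|⟨r^12s⟩| = 2 and |⟨r^10⟩| = 2, so |H| is a multiple of lcm(2, 2) = 2 and divides |G| = 40.
Closing under the operation: H = {e, r^10, r^2s, r^12s}, so |H| = 4.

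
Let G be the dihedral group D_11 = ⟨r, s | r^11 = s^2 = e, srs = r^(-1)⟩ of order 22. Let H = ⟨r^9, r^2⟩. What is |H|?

11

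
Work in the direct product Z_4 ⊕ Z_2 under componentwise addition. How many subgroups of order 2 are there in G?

3

|G| = 8 and 2 | 8, so subgroups of order 2 are possible by Lagrange.
The subgroups of order 2 are: {(0,0), (0,1)}; {(0,0), (2,0)}; {(0,0), (2,1)}.
So G has 3 subgroups of order 2.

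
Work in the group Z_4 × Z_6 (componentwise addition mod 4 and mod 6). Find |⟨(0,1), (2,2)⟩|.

12

|⟨(0,1)⟩| = 6 and |⟨(2,2)⟩| = 6, so |H| is a multiple of lcm(6, 6) = 6 and divides |G| = 24.
Closing under the operation: H = {(0,0), (0,1), (0,2), (0,3), (0,4), (0,5), (2,0), (2,1), (2,2), (2,3), (2,4), (2,5)}, so |H| = 12.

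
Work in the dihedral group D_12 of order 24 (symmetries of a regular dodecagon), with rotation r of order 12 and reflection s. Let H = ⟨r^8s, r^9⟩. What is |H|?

|⟨r^8s⟩| = 2 and |⟨r^9⟩| = 4, so |H| is a multiple of lcm(2, 4) = 4 and divides |G| = 24.
Closing under the operation: H = {e, r^3, r^6, r^9, r^2s, r^5s, r^8s, r^11s}, so |H| = 8.

8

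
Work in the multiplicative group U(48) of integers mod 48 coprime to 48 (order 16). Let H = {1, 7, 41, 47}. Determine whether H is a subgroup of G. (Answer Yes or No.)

Yes

|H| = 4 divides |G| = 16, consistent with Lagrange.
H contains the identity, every element's inverse is in H, and H is closed under ·: it is a subgroup.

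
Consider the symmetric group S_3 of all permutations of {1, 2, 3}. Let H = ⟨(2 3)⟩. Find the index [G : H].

3

|⟨(2 3)⟩| = 2 and |G| = 6.
By Lagrange, [G : H] = |G|/|H| = 6/2 = 3.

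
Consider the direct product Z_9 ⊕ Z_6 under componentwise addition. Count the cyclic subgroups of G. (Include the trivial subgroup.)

A cyclic subgroup of order d is generated by each of its φ(d) elements of order d, so the cyclic subgroups of order d number (#elements of order d)/φ(d).
Cyclic subgroups by order — order 1: 1; order 2: 1; order 3: 4; order 6: 4; order 9: 3; order 18: 3.
Total: 16.

16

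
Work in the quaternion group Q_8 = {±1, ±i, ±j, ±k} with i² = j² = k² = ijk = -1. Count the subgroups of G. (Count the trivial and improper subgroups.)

|G| = 8, so by Lagrange every subgroup order divides 8. Divisors: 1, 2, 4, 8.
Subgroups by order — order 1: 1; order 2: 1; order 4: 3; order 8: 1.
Total: 1 + 1 + 3 + 1 = 6.

6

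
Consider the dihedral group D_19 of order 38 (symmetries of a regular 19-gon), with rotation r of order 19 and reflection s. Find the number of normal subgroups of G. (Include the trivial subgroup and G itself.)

3

G has 22 subgroups. Checking conjugation-invariance by order — order 1: 1/1 normal; order 2: 0/19 normal; order 19: 1/1 normal; order 38: 1/1 normal.
Total normal subgroups: 3.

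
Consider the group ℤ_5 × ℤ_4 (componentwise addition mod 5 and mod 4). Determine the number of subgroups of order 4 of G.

|G| = 20 and 4 | 20, so subgroups of order 4 are possible by Lagrange.
The subgroups of order 4 are: {(0,0), (0,1), (0,2), (0,3)}.
So G has 1 subgroup of order 4.

1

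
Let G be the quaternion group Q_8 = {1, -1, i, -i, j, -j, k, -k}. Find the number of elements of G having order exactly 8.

No element of G has order 8 (even though 8 | 8).

0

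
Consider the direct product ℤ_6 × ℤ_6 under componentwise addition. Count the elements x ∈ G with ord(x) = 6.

An element (a,b) has order lcm(ord(a), ord(b)); count pairs with lcm equal to 6.
Enumerating gives 24 such elements.

24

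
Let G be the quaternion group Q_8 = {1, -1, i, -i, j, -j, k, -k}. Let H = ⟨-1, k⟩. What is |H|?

|⟨-1⟩| = 2 and |⟨k⟩| = 4, so |H| is a multiple of lcm(2, 4) = 4 and divides |G| = 8.
Closing under the operation: H = {1, -1, k, -k}, so |H| = 4.

4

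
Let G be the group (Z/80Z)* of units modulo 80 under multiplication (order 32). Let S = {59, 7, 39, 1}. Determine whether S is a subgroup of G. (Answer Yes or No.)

59 ∈ S but its inverse 19 ∉ S, so S is not a subgroup.

No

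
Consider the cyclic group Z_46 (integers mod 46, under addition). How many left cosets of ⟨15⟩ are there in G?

1

|⟨15⟩| = 46 and |G| = 46.
By Lagrange, [G : H] = |G|/|H| = 46/46 = 1.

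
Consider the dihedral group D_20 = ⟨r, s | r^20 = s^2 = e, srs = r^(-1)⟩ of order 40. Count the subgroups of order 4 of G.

11

|G| = 40 and 4 | 40, so subgroups of order 4 are possible by Lagrange.
The subgroups of order 4 are: {e, r^10, s, r^10s}; {e, r^10, rs, r^11s}; {e, r^10, r^2s, r^12s}; {e, r^10, r^3s, r^13s}; … (11 in all).
So G has 11 subgroups of order 4.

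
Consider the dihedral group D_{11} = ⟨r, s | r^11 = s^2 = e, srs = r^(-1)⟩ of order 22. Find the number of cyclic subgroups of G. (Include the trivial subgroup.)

A cyclic subgroup of order d is generated by each of its φ(d) elements of order d, so the cyclic subgroups of order d number (#elements of order d)/φ(d).
Cyclic subgroups by order — order 1: 1; order 2: 11; order 11: 1.
Total: 13.

13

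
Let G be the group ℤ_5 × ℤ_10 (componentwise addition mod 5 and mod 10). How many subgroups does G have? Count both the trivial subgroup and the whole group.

|G| = 50, so by Lagrange every subgroup order divides 50. Divisors: 1, 2, 5, 10, 25, 50.
Subgroups by order — order 1: 1; order 2: 1; order 5: 6; order 10: 6; order 25: 1; order 50: 1.
Total: 1 + 1 + 6 + 6 + 1 + 1 = 16.

16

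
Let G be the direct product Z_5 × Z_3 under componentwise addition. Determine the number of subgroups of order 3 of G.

|G| = 15 and 3 | 15, so subgroups of order 3 are possible by Lagrange.
The subgroups of order 3 are: {(0,0), (0,1), (0,2)}.
So G has 1 subgroup of order 3.

1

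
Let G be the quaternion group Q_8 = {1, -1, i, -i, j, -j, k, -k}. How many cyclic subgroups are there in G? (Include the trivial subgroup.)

Each element a generates a cyclic subgroup ⟨a⟩; distinct elements may generate the same one (a cyclic group of order d has φ(d) generators).
Cyclic subgroups by order — order 1: 1; order 2: 1; order 4: 3.
Total: 5.

5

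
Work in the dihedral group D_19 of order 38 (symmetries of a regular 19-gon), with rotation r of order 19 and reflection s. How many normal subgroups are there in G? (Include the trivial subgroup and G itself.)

3

G has 22 subgroups. Checking conjugation-invariance by order — order 1: 1/1 normal; order 2: 0/19 normal; order 19: 1/1 normal; order 38: 1/1 normal.
Total normal subgroups: 3.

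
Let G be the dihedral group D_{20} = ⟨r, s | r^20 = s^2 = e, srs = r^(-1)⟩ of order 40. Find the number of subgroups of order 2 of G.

|G| = 40 and 2 | 40, so subgroups of order 2 are possible by Lagrange.
The subgroups of order 2 are: {e, r^10}; {e, r^10s}; {e, r^11s}; {e, r^12s}; … (21 in all).
So G has 21 subgroups of order 2.

21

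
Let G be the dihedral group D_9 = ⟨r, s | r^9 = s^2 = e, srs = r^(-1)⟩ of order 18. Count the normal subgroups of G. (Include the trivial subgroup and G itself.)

4

G has 16 subgroups. Checking conjugation-invariance by order — order 1: 1/1 normal; order 2: 0/9 normal; order 3: 1/1 normal; order 6: 0/3 normal; order 9: 1/1 normal; order 18: 1/1 normal.
Total normal subgroups: 4.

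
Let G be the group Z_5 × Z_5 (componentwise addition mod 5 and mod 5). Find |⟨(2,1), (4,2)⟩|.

|⟨(2,1)⟩| = 5 and |⟨(4,2)⟩| = 5, so |H| is a multiple of lcm(5, 5) = 5 and divides |G| = 25.
Closing under the operation: H = {(0,0), (1,3), (2,1), (3,4), (4,2)}, so |H| = 5.

5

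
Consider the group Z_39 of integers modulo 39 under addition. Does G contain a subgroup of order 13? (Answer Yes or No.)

Yes

13 | 39. A subgroup of order 13 is {0, 3, 6, 9, 12, 15, 18, 21, 24, 27, 30, 33, 36}.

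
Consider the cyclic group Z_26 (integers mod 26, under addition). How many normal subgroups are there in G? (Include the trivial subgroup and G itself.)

G is abelian, so every subgroup is normal.
G has 4 subgroups in total, hence 4 normal subgroups.

4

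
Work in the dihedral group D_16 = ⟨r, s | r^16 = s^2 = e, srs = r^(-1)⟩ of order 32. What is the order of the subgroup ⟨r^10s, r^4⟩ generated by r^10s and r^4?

|⟨r^10s⟩| = 2 and |⟨r^4⟩| = 4, so |H| is a multiple of lcm(2, 4) = 4 and divides |G| = 32.
Closing under the operation: H = {e, r^4, r^8, r^12, r^2s, r^6s, r^10s, r^14s}, so |H| = 8.

8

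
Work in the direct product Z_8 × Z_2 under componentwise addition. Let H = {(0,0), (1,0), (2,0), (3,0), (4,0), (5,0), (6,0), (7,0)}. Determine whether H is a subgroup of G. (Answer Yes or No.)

Yes

|H| = 8 divides |G| = 16, consistent with Lagrange.
H contains the identity, every element's inverse is in H, and H is closed under +: it is a subgroup.
In fact H = ⟨(7,0)⟩.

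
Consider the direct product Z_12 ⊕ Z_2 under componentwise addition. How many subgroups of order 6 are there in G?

|G| = 24 and 6 | 24, so subgroups of order 6 are possible by Lagrange.
The subgroups of order 6 are: {(0,0), (0,1), (4,0), (4,1), (8,0), (8,1)}; {(0,0), (2,0), (4,0), (6,0), (8,0), (10,0)}; {(0,0), (2,1), (4,0), (6,1), (8,0), (10,1)}.
So G has 3 subgroups of order 6.

3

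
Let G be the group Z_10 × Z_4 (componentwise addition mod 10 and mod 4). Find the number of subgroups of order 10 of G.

|G| = 40 and 10 | 40, so subgroups of order 10 are possible by Lagrange.
The subgroups of order 10 are: {(0,0), (0,2), (2,0), (2,2), (4,0), (4,2), (6,0), (6,2), (8,0), (8,2)}; {(0,0), (1,0), (2,0), (3,0), (4,0), (5,0), (6,0), (7,0), (8,0), (9,0)}; {(0,0), (1,2), (2,0), (3,2), (4,0), (5,2), (6,0), (7,2), (8,0), (9,2)}.
So G has 3 subgroups of order 10.

3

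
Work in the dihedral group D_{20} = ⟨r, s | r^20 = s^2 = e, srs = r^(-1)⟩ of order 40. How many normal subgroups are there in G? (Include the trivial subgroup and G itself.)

G has 48 subgroups. Checking conjugation-invariance by order — order 1: 1/1 normal; order 2: 1/21 normal; order 4: 1/11 normal; order 5: 1/1 normal; order 8: 0/5 normal; order 10: 1/5 normal; order 20: 3/3 normal; order 40: 1/1 normal.
Total normal subgroups: 9.

9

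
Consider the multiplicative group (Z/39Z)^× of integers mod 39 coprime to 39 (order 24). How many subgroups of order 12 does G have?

|G| = 24 and 12 | 24, so subgroups of order 12 are possible by Lagrange.
The subgroups of order 12 are: {1, 2, 4, 5, 8, 10, 11, 16, 20, 22, 25, 32}; {1, 4, 10, 14, 16, 17, 22, 23, 25, 29, 35, 38}; {1, 4, 7, 10, 16, 19, 22, 25, 28, 31, 34, 37}.
So G has 3 subgroups of order 12.

3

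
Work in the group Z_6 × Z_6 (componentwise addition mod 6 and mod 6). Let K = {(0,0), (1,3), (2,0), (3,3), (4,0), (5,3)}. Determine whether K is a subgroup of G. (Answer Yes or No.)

|K| = 6 divides |G| = 36, consistent with Lagrange.
K contains the identity, every element's inverse is in K, and K is closed under +: it is a subgroup.
In fact K = ⟨(1,3)⟩.

Yes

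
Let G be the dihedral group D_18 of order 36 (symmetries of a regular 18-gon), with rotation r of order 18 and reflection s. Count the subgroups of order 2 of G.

|G| = 36 and 2 | 36, so subgroups of order 2 are possible by Lagrange.
The subgroups of order 2 are: {e, r^10s}; {e, r^11s}; {e, r^12s}; {e, r^13s}; … (19 in all).
So G has 19 subgroups of order 2.

19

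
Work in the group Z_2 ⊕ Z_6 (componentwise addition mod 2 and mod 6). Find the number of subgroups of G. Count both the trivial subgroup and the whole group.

|G| = 12, so by Lagrange every subgroup order divides 12. Divisors: 1, 2, 3, 4, 6, 12.
Subgroups by order — order 1: 1; order 2: 3; order 3: 1; order 4: 1; order 6: 3; order 12: 1.
Total: 1 + 3 + 1 + 1 + 3 + 1 = 10.

10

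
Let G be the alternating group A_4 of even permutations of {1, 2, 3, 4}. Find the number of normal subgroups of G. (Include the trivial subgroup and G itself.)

3

G has 10 subgroups. Checking conjugation-invariance by order — order 1: 1/1 normal; order 2: 0/3 normal; order 3: 0/4 normal; order 4: 1/1 normal; order 12: 1/1 normal.
Total normal subgroups: 3.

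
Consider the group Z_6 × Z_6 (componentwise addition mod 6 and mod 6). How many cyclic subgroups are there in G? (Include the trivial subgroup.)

20

Group the elements of G by the cyclic subgroup they generate; each cyclic subgroup of order d accounts for φ(d) elements.
Cyclic subgroups by order — order 1: 1; order 2: 3; order 3: 4; order 6: 12.
Total: 20.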